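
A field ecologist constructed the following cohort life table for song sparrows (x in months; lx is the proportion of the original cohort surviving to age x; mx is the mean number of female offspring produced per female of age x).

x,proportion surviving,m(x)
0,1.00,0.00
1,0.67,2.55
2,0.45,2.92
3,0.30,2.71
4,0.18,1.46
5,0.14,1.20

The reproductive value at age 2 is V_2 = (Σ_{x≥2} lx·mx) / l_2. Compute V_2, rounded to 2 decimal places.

5.68

lx·mx for x ≥ 2: 1.314, 0.813, 0.2628, 0.168 → sum = 2.5578
V_2 = 2.5578 / l_2 = 2.5578 / 0.45 = 5.684 → 5.68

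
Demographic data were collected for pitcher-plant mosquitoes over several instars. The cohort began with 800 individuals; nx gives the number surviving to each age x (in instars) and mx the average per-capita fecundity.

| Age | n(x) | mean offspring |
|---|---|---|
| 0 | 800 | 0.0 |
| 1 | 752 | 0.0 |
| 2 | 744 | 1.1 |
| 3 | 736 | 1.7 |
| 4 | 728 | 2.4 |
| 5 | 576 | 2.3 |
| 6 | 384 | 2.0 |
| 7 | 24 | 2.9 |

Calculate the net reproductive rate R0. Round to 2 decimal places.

lx = nx/n0 = nx/800: 1, 0.94, 0.93, 0.92, 0.91, 0.72, 0.48, 0.03
lx·mx by age: 0, 0, 1.023, 1.564, 2.184, 1.656, 0.96, 0.087
R0 = Σ lx·mx = 7.474 → 7.47

7.47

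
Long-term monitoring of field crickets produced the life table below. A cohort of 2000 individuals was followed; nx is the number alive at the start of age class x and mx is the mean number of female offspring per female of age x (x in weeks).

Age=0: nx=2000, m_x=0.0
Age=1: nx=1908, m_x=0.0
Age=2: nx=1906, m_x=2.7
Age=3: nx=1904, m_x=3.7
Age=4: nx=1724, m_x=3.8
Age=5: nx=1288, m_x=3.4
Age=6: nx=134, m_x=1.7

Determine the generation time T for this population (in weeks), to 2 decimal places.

3.46

lx = nx/n0 = nx/2000: 1, 0.954, 0.953, 0.952, 0.862, 0.644, 0.067
lx·mx: 0, 0, 2.5731, 3.5224, 3.2756, 2.1896, 0.1139 → R0 = 11.6746
x·lx·mx: 0, 0, 5.1462, 10.5672, 13.1024, 10.948, 0.6834 → Σ = 40.4472
T = 40.4472 / 11.6746 = 3.464547… → 3.46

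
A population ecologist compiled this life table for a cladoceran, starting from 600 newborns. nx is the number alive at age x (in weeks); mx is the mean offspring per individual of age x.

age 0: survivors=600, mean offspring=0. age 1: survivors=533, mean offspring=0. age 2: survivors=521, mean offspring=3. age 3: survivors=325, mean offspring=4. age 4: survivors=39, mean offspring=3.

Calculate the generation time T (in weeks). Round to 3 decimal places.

2.515

lx = nx/n0 = nx/600: 1, 0.88833…, 0.86833…, 0.54167…, 0.065
lx·mx: 0, 0, 2.605…, 2.166667…, 0.195 → R0 = 4.966667…
x·lx·mx: 0, 0, 5.21…, 6.5…, 0.78 → Σ = 12.49…
T = 12.49… / 4.966667… = 2.514765… → 2.515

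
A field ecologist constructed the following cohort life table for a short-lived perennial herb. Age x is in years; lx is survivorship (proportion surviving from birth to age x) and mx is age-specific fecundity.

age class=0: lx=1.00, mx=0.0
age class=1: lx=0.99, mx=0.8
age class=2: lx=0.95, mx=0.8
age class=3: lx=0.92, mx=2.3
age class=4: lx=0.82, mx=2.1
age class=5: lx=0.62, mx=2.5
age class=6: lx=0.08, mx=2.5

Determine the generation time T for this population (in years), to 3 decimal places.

lx·mx: 0, 0.792, 0.76, 2.116, 1.722, 1.55, 0.2 → R0 = 7.14
x·lx·mx: 0, 0.792, 1.52, 6.348, 6.888, 7.75, 1.2 → Σ = 24.498
T = 24.498 / 7.14 = 3.431092… → 3.431

3.431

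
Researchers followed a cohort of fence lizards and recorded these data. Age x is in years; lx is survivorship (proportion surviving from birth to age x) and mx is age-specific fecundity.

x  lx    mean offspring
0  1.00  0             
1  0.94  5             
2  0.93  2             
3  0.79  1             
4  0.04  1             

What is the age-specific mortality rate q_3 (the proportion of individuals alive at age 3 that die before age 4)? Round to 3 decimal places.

q_3 = (l_3 − l_4) / l_3 = (0.79 − 0.04) / 0.79
     = 0.75 / 0.79 = 0.949367… → 0.949

0.949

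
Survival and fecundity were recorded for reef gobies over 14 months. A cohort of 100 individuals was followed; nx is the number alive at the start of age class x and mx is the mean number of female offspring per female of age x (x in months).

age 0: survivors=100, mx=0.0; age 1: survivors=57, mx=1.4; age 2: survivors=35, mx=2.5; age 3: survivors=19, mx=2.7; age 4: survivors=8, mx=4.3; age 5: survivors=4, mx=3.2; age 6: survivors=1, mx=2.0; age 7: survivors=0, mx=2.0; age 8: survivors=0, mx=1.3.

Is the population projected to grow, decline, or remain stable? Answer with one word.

growing

lx = nx/n0 = nx/100: 1, 0.57, 0.35, 0.19, 0.08, 0.04, 0.01, 0, 0
R0 = Σ lx·mx = 0 + 0.798 + 0.875 + 0.513 + 0.344 + 0.128 + 0.02 + 0 + 0 = 2.678
R0 > 1, so the population is growing.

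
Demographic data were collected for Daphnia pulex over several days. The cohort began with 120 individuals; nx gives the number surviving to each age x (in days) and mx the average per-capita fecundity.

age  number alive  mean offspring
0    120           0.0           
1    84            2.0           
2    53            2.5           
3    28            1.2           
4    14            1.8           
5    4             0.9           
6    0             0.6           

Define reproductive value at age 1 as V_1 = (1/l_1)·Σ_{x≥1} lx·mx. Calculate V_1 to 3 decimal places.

4.320

lx = nx/n0 = nx/120: 1, 0.7, 0.44167…, 0.23333…, 0.11667…, 0.03333…, 0
lx·mx for x ≥ 1: 1.4, 1.104167…, 0.28…, 0.21…, 0.03…, 0 → sum = 3.024167…
V_1 = 3.024167… / l_1 = 3.024167… / 0.7 = 4.320238… → 4.320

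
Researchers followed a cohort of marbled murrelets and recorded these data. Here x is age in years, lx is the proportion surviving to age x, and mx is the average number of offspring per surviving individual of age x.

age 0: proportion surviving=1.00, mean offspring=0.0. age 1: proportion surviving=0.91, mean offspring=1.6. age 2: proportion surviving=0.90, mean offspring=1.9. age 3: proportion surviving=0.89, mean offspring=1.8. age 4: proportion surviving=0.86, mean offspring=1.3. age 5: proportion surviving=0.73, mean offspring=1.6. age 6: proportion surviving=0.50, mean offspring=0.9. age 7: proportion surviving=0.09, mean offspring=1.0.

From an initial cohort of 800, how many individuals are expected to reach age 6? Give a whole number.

400

Expected survivors = N0 · l_6 = 800 × 0.50 = 400 → 400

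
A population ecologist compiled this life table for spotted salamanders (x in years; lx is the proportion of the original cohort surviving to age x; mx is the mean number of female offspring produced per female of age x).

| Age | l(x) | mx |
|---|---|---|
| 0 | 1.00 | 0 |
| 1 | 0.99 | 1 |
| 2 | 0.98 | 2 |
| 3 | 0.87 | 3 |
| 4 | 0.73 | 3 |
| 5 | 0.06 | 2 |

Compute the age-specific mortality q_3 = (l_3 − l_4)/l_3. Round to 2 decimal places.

q_3 = (l_3 − l_4) / l_3 = (0.87 − 0.73) / 0.87
     = 0.14 / 0.87 = 0.16092… → 0.16

0.16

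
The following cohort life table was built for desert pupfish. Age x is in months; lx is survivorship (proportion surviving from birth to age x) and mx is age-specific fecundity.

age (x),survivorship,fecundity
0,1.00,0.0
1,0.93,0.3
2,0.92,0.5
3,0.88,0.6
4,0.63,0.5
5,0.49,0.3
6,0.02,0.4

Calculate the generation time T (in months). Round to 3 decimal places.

2.778

lx·mx: 0, 0.279, 0.46, 0.528, 0.315, 0.147, 0.008 → R0 = 1.737
x·lx·mx: 0, 0.279, 0.92, 1.584, 1.26, 0.735, 0.048 → Σ = 4.826
T = 4.826 / 1.737 = 2.778353… → 2.778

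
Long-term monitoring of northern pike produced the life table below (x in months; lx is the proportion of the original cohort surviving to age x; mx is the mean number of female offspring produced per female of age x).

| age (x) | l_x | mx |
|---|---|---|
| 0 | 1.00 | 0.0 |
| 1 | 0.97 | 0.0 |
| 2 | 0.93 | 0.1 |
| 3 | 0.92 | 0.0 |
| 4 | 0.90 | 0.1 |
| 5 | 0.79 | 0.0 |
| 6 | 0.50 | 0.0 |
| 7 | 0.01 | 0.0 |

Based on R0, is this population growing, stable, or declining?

R0 = Σ lx·mx = 0 + 0 + 0.093 + 0 + 0.09 + 0 + 0 + 0 = 0.183
R0 < 1, so the population is declining.

declining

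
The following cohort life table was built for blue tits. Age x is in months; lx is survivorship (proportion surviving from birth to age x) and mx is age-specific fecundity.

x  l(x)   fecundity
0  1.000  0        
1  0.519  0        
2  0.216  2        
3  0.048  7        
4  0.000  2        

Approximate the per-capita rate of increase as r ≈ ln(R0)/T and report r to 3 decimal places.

-0.108

R0 = Σ lx·mx = 0 + 0 + 0.432 + 0.336 + 0 = 0.768
Σ x·lx·mx = 1.872; T = 1.872/0.768 = 2.4375
r ≈ ln(R0)/T = ln(0.768)/2.4375 = -0.10829… → -0.108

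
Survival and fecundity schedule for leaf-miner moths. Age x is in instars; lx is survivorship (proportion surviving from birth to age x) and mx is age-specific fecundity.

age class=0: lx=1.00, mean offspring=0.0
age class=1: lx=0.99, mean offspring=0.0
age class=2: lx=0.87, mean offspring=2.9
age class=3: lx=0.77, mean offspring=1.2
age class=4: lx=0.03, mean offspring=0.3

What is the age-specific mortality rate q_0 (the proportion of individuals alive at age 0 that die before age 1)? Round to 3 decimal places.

q_0 = (l_0 − l_1) / l_0 = (1 − 0.99) / 1
     = 0.01 / 1 = 0.01 → 0.010

0.010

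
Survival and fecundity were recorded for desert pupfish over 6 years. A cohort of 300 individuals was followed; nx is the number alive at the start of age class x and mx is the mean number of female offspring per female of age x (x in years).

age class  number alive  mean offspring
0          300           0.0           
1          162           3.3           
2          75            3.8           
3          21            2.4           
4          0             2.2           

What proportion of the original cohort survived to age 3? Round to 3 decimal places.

l_3 = n_3/n_0 = 21/300 = 0.07 → 0.070

0.070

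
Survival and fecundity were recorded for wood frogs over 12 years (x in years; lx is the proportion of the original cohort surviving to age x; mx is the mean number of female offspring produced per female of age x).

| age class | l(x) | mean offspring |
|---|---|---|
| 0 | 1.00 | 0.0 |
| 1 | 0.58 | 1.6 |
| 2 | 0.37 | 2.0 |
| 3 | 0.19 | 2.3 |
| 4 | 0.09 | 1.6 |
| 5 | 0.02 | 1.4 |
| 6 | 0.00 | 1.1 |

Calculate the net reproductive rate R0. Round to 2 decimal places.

2.28

lx·mx by age: 0, 0.928, 0.74, 0.437, 0.144, 0.028, 0
R0 = Σ lx·mx = 2.277 → 2.28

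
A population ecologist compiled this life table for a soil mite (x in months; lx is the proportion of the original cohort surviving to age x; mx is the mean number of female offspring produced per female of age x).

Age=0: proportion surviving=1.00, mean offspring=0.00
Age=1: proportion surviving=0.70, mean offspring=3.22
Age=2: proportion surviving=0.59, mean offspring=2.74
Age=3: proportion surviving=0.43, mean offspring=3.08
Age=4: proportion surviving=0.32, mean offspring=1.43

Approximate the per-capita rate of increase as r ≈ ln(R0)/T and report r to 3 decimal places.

0.867

R0 = Σ lx·mx = 0 + 2.254 + 1.6166 + 1.3244 + 0.4576 = 5.6526
Σ x·lx·mx = 11.2908; T = 11.2908/5.6526 = 1.99745…
r ≈ ln(R0)/T = ln(5.6526)/1.99745… = 0.86716… → 0.867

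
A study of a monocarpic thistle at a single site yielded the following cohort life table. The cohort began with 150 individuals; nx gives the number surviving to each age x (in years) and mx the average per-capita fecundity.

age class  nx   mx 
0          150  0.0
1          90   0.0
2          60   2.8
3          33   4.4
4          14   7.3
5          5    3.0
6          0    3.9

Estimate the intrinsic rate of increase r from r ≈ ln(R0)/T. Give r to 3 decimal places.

lx = nx/n0 = nx/150: 1, 0.6, 0.4, 0.22, 0.09333…, 0.03333…, 0
R0 = Σ lx·mx = 0 + 0 + 1.12 + 0.968 + 0.68133… + 0.1… + 0 = 2.869333…
Σ x·lx·mx = 8.369333…; T = 8.369333…/2.869333… = 2.91682…
r ≈ ln(R0)/T = ln(2.869333…)/2.91682… = 0.36138… → 0.361

0.361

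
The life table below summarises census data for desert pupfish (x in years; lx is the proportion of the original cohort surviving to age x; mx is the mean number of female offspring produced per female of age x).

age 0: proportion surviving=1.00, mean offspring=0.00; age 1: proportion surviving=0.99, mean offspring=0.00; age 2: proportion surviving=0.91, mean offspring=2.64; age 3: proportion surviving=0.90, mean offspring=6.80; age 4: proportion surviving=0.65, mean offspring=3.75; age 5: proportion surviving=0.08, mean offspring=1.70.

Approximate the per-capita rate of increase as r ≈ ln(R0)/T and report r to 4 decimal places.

0.7949

R0 = Σ lx·mx = 0 + 0 + 2.4024 + 6.12 + 2.4375 + 0.136 = 11.0959
Σ x·lx·mx = 33.5948; T = 33.5948/11.0959 = 3.02768…
r ≈ ln(R0)/T = ln(11.0959)/3.02768… = 0.794859… → 0.7949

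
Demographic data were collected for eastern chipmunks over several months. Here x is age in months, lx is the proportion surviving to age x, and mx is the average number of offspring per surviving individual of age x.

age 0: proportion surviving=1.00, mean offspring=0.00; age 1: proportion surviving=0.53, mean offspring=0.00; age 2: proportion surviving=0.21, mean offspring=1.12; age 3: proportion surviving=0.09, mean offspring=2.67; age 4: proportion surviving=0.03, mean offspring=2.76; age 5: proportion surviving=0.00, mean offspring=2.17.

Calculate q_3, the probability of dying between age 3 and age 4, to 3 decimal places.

0.667

q_3 = (l_3 − l_4) / l_3 = (0.09 − 0.03) / 0.09
     = 0.06 / 0.09 = 0.666667… → 0.667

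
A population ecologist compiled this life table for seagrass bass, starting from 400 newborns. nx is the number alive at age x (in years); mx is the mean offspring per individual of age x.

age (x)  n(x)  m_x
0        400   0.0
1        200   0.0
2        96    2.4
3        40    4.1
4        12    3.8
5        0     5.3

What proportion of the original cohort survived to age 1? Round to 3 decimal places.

0.500

l_1 = n_1/n_0 = 200/400 = 0.5 → 0.500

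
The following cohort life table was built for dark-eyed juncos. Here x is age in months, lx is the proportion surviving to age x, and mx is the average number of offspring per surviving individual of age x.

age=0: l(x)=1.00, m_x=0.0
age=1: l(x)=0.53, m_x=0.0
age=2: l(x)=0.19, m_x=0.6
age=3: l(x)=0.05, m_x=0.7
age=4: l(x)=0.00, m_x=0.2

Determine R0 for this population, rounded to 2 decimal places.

0.15

lx·mx by age: 0, 0, 0.114, 0.035, 0
R0 = Σ lx·mx = 0.149 → 0.15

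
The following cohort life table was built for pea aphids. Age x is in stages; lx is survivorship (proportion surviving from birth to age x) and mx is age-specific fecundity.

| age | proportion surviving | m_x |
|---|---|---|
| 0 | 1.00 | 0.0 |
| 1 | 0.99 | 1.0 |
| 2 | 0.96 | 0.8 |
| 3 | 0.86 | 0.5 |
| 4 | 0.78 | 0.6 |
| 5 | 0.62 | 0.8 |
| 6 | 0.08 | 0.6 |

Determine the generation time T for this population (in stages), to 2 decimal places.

2.64

lx·mx: 0, 0.99, 0.768, 0.43, 0.468, 0.496, 0.048 → R0 = 3.2
x·lx·mx: 0, 0.99, 1.536, 1.29, 1.872, 2.48, 0.288 → Σ = 8.456
T = 8.456 / 3.2 = 2.6425 → 2.64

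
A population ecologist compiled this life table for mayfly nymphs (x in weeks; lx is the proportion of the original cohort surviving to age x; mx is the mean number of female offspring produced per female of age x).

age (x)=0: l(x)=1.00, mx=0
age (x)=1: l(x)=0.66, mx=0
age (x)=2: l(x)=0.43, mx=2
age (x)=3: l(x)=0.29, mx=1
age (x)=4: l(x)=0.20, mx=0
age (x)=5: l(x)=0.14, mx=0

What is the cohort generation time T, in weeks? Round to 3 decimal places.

2.252

lx·mx: 0, 0, 0.86, 0.29, 0, 0 → R0 = 1.15
x·lx·mx: 0, 0, 1.72, 0.87, 0, 0 → Σ = 2.59
T = 2.59 / 1.15 = 2.252174… → 2.252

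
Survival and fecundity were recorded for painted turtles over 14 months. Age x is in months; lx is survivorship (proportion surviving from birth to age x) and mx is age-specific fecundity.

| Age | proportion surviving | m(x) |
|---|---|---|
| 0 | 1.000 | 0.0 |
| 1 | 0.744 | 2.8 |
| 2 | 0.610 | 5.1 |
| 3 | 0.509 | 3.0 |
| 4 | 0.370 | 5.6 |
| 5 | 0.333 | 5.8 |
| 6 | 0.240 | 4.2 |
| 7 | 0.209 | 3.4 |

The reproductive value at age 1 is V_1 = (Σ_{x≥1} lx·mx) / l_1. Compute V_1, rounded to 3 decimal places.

16.725

lx·mx for x ≥ 1: 2.0832, 3.111, 1.527, 2.072, 1.9314, 1.008, 0.7106 → sum = 12.4432
V_1 = 12.4432 / l_1 = 12.4432 / 0.744 = 16.724731… → 16.725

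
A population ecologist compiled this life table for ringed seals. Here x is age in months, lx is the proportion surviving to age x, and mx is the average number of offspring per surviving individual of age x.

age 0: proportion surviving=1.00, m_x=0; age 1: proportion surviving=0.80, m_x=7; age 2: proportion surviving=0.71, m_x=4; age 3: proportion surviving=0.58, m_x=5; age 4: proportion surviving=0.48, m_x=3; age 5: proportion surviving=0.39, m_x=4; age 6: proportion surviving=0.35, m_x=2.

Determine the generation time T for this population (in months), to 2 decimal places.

2.51

lx·mx: 0, 5.6, 2.84, 2.9, 1.44, 1.56, 0.7 → R0 = 15.04
x·lx·mx: 0, 5.6, 5.68, 8.7, 5.76, 7.8, 4.2 → Σ = 37.74
T = 37.74 / 15.04 = 2.509309… → 2.51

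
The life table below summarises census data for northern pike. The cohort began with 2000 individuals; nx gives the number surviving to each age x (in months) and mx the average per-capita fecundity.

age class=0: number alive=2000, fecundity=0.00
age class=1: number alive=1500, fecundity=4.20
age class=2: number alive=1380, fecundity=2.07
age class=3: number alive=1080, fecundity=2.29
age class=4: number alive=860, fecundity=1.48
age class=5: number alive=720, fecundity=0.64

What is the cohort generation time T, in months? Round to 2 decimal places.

lx = nx/n0 = nx/2000: 1, 0.75, 0.69, 0.54, 0.43, 0.36
lx·mx: 0, 3.15, 1.4283, 1.2366, 0.6364, 0.2304 → R0 = 6.6817
x·lx·mx: 0, 3.15, 2.8566, 3.7098, 2.5456, 1.152 → Σ = 13.414
T = 13.414 / 6.6817 = 2.007573… → 2.01

2.01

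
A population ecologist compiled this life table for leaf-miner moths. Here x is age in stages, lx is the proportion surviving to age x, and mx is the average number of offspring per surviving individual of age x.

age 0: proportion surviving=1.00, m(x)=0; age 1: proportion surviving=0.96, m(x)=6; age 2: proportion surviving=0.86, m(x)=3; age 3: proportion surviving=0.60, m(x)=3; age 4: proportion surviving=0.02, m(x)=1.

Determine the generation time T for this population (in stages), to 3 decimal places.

lx·mx: 0, 5.76, 2.58, 1.8, 0.02 → R0 = 10.16
x·lx·mx: 0, 5.76, 5.16, 5.4, 0.08 → Σ = 16.4
T = 16.4 / 10.16 = 1.614173… → 1.614

1.614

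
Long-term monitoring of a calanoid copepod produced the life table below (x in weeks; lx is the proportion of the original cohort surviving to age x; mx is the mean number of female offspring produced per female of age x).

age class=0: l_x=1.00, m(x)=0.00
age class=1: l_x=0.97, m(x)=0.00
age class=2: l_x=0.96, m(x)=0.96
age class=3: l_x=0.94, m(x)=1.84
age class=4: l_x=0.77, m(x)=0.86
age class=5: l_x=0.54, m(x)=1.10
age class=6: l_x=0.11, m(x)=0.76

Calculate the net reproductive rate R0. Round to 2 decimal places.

lx·mx by age: 0, 0, 0.9216, 1.7296, 0.6622, 0.594, 0.0836
R0 = Σ lx·mx = 3.991 → 3.99

3.99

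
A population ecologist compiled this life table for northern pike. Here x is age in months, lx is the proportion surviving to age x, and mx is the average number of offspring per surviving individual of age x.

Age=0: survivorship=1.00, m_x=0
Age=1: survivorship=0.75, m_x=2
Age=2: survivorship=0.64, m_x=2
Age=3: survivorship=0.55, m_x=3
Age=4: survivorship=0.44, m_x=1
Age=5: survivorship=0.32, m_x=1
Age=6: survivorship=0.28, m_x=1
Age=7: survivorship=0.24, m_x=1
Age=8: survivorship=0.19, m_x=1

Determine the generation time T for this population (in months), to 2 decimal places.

lx·mx: 0, 1.5, 1.28, 1.65, 0.44, 0.32, 0.28, 0.24, 0.19 → R0 = 5.9
x·lx·mx: 0, 1.5, 2.56, 4.95, 1.76, 1.6, 1.68, 1.68, 1.52 → Σ = 17.25
T = 17.25 / 5.9 = 2.923729… → 2.92

2.92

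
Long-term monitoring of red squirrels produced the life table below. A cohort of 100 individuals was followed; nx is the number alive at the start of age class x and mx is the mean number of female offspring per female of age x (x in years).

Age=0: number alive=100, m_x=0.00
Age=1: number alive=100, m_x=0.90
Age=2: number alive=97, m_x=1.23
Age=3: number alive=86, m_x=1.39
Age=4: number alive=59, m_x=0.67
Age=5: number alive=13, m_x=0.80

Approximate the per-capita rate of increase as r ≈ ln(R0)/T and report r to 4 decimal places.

0.5622

lx = nx/n0 = nx/100: 1, 1, 0.97, 0.86, 0.59, 0.13
R0 = Σ lx·mx = 0 + 0.9 + 1.1931 + 1.1954 + 0.3953 + 0.104 = 3.7878
Σ x·lx·mx = 8.9736; T = 8.9736/3.7878 = 2.36908…
r ≈ ln(R0)/T = ln(3.7878)/2.36908… = 0.562153… → 0.5622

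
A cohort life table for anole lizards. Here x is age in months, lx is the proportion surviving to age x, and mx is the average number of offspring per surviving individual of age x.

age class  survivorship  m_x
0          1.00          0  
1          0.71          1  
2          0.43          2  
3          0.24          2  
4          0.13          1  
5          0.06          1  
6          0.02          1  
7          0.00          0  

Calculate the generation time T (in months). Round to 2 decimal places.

2.13

lx·mx: 0, 0.71, 0.86, 0.48, 0.13, 0.06, 0.02, 0 → R0 = 2.26
x·lx·mx: 0, 0.71, 1.72, 1.44, 0.52, 0.3, 0.12, 0 → Σ = 4.81
T = 4.81 / 2.26 = 2.128319… → 2.13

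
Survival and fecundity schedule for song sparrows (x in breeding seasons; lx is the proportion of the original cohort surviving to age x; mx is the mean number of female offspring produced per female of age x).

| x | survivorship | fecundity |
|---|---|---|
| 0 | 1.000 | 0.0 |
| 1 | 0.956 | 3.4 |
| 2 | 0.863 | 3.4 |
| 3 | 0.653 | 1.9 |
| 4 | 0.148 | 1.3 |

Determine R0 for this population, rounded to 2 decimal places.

7.62

lx·mx by age: 0, 3.2504, 2.9342, 1.2407, 0.1924
R0 = Σ lx·mx = 7.6177 → 7.62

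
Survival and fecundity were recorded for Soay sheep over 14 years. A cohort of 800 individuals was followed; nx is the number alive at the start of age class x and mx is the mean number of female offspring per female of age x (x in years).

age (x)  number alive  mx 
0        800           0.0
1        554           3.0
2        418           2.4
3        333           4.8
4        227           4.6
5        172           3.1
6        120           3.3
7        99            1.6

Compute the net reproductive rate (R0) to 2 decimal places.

7.99

lx = nx/n0 = nx/800: 1, 0.6925, 0.5225, 0.41625, 0.28375, 0.215, 0.15, 0.12375
lx·mx by age: 0, 2.0775, 1.254, 1.998, 1.30525, 0.6665, 0.495, 0.198
R0 = Σ lx·mx = 7.99425 → 7.99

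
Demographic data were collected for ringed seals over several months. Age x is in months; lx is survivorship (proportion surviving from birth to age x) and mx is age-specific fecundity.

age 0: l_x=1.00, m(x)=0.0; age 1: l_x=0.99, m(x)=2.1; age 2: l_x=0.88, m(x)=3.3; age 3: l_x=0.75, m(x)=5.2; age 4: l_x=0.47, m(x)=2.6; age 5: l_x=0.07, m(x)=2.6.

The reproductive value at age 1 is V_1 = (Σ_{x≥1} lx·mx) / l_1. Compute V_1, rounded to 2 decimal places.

10.39

lx·mx for x ≥ 1: 2.079, 2.904, 3.9, 1.222, 0.182 → sum = 10.287
V_1 = 10.287 / l_1 = 10.287 / 0.99 = 10.390909… → 10.39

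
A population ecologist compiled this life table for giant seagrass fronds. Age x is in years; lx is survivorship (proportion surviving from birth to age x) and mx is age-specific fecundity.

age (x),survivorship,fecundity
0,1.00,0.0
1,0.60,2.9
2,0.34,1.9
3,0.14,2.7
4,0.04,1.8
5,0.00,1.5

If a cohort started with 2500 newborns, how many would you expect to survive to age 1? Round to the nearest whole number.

1500

Expected survivors = N0 · l_1 = 2500 × 0.60 = 1500 → 1500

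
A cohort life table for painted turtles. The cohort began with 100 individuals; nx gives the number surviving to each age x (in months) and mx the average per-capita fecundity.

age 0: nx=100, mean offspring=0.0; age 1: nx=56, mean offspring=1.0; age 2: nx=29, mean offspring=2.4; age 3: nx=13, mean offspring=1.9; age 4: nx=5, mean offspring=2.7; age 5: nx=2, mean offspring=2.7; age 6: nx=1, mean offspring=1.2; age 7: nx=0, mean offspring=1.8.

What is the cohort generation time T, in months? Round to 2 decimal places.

lx = nx/n0 = nx/100: 1, 0.56, 0.29, 0.13, 0.05, 0.02, 0.01, 0
lx·mx: 0, 0.56, 0.696, 0.247, 0.135, 0.054, 0.012, 0 → R0 = 1.704
x·lx·mx: 0, 0.56, 1.392, 0.741, 0.54, 0.27, 0.072, 0 → Σ = 3.575
T = 3.575 / 1.704 = 2.098005… → 2.10

2.10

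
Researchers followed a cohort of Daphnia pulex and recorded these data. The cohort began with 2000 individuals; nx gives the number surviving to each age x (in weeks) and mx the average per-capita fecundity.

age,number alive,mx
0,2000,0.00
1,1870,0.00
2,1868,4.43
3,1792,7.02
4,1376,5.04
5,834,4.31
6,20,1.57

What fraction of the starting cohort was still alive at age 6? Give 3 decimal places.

l_6 = n_6/n_0 = 20/2000 = 0.01 → 0.010

0.010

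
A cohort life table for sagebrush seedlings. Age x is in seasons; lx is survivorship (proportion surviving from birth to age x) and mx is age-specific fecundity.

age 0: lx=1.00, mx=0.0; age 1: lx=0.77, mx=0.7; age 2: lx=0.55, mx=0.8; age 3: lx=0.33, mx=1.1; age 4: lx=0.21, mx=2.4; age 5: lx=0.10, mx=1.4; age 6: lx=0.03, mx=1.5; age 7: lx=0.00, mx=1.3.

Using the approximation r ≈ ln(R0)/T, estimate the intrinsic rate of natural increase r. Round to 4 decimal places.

R0 = Σ lx·mx = 0 + 0.539 + 0.44 + 0.363 + 0.504 + 0.14 + 0.045 + 0 = 2.031
Σ x·lx·mx = 5.494; T = 5.494/2.031 = 2.70507…
r ≈ ln(R0)/T = ln(2.031)/2.70507… = 0.261926… → 0.2619

0.2619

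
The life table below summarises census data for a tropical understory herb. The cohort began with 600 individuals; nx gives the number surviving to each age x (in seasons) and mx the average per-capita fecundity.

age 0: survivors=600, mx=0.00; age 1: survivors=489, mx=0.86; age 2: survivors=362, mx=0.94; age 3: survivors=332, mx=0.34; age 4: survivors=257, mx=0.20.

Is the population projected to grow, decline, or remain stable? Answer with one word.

lx = nx/n0 = nx/600: 1, 0.815, 0.60333…, 0.55333…, 0.42833…
R0 = Σ lx·mx = 0 + 0.7009 + 0.567133… + 0.188133… + 0.085667… = 1.541833…
R0 > 1, so the population is growing.

growing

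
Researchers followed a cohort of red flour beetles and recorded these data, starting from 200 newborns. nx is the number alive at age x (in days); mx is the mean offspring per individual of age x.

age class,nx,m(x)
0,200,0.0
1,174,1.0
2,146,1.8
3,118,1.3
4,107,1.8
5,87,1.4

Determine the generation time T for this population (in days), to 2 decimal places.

2.81

lx = nx/n0 = nx/200: 1, 0.87, 0.73, 0.59, 0.535, 0.435
lx·mx: 0, 0.87, 1.314, 0.767, 0.963, 0.609 → R0 = 4.523
x·lx·mx: 0, 0.87, 2.628, 2.301, 3.852, 3.045 → Σ = 12.696
T = 12.696 / 4.523 = 2.806987… → 2.81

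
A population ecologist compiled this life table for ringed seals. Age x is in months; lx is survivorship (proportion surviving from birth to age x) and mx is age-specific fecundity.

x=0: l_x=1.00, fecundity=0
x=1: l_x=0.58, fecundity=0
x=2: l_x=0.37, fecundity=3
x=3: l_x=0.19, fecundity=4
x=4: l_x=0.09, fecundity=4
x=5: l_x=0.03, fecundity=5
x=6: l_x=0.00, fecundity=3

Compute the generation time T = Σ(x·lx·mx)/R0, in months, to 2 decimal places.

2.81

lx·mx: 0, 0, 1.11, 0.76, 0.36, 0.15, 0 → R0 = 2.38
x·lx·mx: 0, 0, 2.22, 2.28, 1.44, 0.75, 0 → Σ = 6.69
T = 6.69 / 2.38 = 2.810924… → 2.81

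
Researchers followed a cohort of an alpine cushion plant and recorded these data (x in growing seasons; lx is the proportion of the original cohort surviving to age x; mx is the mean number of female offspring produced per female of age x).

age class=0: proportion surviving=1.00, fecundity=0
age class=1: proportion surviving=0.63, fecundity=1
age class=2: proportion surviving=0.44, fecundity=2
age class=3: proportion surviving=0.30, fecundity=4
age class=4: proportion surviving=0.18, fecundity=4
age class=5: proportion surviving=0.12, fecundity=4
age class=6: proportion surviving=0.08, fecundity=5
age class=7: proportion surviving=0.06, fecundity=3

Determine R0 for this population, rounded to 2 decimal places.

lx·mx by age: 0, 0.63, 0.88, 1.2, 0.72, 0.48, 0.4, 0.18
R0 = Σ lx·mx = 4.49 → 4.49

4.49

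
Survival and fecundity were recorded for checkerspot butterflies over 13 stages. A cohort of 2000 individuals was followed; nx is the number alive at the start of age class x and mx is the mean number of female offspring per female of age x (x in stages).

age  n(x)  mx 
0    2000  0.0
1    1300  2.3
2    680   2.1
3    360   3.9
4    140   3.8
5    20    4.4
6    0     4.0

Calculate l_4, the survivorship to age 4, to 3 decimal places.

l_4 = n_4/n_0 = 140/2000 = 0.07 → 0.070

0.070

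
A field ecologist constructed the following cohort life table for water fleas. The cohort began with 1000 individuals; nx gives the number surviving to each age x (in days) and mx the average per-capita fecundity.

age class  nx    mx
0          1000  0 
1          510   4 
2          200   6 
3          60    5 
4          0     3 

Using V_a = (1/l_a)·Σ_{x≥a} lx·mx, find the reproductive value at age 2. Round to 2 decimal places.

lx = nx/n0 = nx/1000: 1, 0.51, 0.2, 0.06, 0
lx·mx for x ≥ 2: 1.2, 0.3, 0 → sum = 1.5
V_2 = 1.5 / l_2 = 1.5 / 0.2 = 7.5 → 7.50

7.50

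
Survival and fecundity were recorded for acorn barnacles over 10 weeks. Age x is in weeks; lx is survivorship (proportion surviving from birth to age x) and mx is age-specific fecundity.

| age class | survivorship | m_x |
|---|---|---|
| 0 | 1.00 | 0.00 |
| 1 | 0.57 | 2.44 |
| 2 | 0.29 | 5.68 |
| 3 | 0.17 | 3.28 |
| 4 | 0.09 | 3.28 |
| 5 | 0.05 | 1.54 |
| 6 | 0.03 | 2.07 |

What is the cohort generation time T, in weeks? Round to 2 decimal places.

2.06

lx·mx: 0, 1.3908, 1.6472, 0.5576, 0.2952, 0.077, 0.0621 → R0 = 4.0299
x·lx·mx: 0, 1.3908, 3.2944, 1.6728, 1.1808, 0.385, 0.3726 → Σ = 8.2964
T = 8.2964 / 4.0299 = 2.058711… → 2.06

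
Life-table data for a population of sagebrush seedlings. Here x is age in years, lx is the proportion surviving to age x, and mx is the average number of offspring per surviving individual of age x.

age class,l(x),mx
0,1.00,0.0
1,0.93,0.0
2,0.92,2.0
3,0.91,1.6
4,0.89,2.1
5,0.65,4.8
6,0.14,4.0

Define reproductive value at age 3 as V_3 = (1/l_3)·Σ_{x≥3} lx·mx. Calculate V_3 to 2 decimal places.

lx·mx for x ≥ 3: 1.456, 1.869, 3.12, 0.56 → sum = 7.005
V_3 = 7.005 / l_3 = 7.005 / 0.91 = 7.697802… → 7.70

7.70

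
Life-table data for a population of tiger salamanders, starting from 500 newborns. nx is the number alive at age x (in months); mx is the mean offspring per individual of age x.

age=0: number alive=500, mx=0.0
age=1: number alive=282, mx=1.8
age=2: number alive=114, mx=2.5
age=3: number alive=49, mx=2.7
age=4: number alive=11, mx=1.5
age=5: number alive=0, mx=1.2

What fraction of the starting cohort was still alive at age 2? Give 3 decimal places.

0.228

l_2 = n_2/n_0 = 114/500 = 0.228 → 0.228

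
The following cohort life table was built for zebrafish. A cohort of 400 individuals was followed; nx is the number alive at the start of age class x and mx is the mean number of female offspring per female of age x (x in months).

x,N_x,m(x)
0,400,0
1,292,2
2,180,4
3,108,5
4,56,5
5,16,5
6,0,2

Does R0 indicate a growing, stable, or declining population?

lx = nx/n0 = nx/400: 1, 0.73, 0.45, 0.27, 0.14, 0.04, 0
R0 = Σ lx·mx = 0 + 1.46 + 1.8 + 1.35 + 0.7 + 0.2 + 0 = 5.51
R0 > 1, so the population is growing.

growing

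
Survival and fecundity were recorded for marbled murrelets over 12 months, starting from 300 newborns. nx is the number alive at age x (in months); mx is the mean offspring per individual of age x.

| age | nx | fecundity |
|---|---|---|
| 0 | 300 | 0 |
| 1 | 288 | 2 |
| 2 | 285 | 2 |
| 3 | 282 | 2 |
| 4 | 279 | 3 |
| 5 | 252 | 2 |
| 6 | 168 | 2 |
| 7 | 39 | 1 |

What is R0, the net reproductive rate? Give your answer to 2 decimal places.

11.42

lx = nx/n0 = nx/300: 1, 0.96, 0.95, 0.94, 0.93, 0.84, 0.56, 0.13
lx·mx by age: 0, 1.92, 1.9, 1.88, 2.79, 1.68, 1.12, 0.13
R0 = Σ lx·mx = 11.42 → 11.42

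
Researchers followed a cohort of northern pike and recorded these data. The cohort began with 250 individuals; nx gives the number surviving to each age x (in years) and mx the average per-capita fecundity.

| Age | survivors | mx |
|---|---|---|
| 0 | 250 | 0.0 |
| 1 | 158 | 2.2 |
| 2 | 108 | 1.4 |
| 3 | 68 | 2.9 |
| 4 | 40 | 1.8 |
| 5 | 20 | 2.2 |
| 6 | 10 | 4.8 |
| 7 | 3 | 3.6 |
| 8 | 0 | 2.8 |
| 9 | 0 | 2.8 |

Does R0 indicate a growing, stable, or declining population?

lx = nx/n0 = nx/250: 1, 0.632, 0.432, 0.272, 0.16, 0.08, 0.04, 0.012, 0, 0
R0 = Σ lx·mx = 0 + 1.3904 + 0.6048 + 0.7888 + 0.288 + 0.176 + 0.192 + 0.0432 + 0 + 0 = 3.4832
R0 > 1, so the population is growing.

growing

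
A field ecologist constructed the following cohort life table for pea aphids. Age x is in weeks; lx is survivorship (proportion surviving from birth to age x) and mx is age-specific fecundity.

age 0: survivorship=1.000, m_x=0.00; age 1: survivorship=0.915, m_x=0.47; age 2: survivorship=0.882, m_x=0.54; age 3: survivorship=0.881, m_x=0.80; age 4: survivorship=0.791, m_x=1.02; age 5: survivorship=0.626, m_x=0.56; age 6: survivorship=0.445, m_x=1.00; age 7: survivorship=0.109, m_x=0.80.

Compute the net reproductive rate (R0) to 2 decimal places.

lx·mx by age: 0, 0.43005, 0.47628, 0.7048, 0.80682, 0.35056, 0.445, 0.0872
R0 = Σ lx·mx = 3.30071 → 3.30

3.30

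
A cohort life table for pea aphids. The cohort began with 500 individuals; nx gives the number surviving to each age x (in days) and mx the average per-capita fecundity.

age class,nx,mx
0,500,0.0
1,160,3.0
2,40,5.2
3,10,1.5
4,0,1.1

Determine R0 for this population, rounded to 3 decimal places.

lx = nx/n0 = nx/500: 1, 0.32, 0.08, 0.02, 0
lx·mx by age: 0, 0.96, 0.416, 0.03, 0
R0 = Σ lx·mx = 1.406 → 1.406

1.406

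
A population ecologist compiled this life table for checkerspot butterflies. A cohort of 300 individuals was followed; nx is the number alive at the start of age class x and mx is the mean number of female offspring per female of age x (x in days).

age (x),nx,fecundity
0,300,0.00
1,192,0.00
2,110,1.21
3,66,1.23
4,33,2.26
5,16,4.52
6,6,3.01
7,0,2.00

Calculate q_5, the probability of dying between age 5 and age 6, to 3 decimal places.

lx = nx/n0 = nx/300: 1, 0.64, 0.36667…, 0.22, 0.11, 0.05333…, 0.02, 0
q_5 = (l_5 − l_6) / l_5 = (0.053333… − 0.02) / 0.053333…
     = 0.033333… / 0.053333… = 0.625… → 0.625

0.625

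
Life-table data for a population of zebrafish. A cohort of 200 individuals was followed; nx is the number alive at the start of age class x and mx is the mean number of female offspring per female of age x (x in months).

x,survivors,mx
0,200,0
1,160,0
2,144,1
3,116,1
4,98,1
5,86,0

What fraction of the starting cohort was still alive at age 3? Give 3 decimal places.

l_3 = n_3/n_0 = 116/200 = 0.58 → 0.580

0.580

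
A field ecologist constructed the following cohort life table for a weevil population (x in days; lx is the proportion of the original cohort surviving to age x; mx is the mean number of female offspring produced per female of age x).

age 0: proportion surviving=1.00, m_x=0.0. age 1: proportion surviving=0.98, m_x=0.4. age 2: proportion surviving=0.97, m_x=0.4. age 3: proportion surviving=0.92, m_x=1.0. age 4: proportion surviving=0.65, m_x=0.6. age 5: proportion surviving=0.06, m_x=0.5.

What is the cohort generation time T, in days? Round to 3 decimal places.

2.659

lx·mx: 0, 0.392, 0.388, 0.92, 0.39, 0.03 → R0 = 2.12
x·lx·mx: 0, 0.392, 0.776, 2.76, 1.56, 0.15 → Σ = 5.638
T = 5.638 / 2.12 = 2.659434… → 2.659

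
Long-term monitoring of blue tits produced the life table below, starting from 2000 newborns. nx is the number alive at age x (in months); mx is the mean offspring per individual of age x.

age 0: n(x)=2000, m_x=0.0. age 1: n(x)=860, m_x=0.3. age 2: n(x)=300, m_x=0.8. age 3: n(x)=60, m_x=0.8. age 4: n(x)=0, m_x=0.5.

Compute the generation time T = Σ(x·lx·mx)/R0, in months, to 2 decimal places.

1.62

lx = nx/n0 = nx/2000: 1, 0.43, 0.15, 0.03, 0
lx·mx: 0, 0.129, 0.12, 0.024, 0 → R0 = 0.273
x·lx·mx: 0, 0.129, 0.24, 0.072, 0 → Σ = 0.441
T = 0.441 / 0.273 = 1.615385… → 1.62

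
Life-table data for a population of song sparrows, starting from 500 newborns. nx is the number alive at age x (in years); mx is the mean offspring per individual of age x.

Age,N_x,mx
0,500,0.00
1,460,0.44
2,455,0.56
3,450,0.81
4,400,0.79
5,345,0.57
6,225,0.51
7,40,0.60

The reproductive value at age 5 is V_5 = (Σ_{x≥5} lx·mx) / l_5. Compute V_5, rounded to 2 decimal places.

0.97

lx = nx/n0 = nx/500: 1, 0.92, 0.91, 0.9, 0.8, 0.69, 0.45, 0.08
lx·mx for x ≥ 5: 0.3933, 0.2295, 0.048 → sum = 0.6708
V_5 = 0.6708 / l_5 = 0.6708 / 0.69 = 0.972174… → 0.97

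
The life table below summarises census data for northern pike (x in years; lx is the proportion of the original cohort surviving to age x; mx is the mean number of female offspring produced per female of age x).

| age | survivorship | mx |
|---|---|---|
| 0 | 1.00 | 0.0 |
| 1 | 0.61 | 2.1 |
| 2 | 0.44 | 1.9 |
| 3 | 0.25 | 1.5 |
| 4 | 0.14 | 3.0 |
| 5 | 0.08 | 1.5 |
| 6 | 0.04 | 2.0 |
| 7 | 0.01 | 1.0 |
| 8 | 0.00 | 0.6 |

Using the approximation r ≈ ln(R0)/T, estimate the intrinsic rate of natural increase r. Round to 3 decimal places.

R0 = Σ lx·mx = 0 + 1.281 + 0.836 + 0.375 + 0.42 + 0.12 + 0.08 + 0.01 + 0 = 3.122
Σ x·lx·mx = 6.908; T = 6.908/3.122 = 2.21268…
r ≈ ln(R0)/T = ln(3.122)/2.21268… = 0.51452… → 0.515

0.515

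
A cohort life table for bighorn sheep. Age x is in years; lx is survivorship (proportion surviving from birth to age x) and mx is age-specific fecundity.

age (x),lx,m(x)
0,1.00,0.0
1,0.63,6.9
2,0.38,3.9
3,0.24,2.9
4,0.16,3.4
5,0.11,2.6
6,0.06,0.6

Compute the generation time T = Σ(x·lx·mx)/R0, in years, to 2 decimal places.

lx·mx: 0, 4.347, 1.482, 0.696, 0.544, 0.286, 0.036 → R0 = 7.391
x·lx·mx: 0, 4.347, 2.964, 2.088, 2.176, 1.43, 0.216 → Σ = 13.221
T = 13.221 / 7.391 = 1.788797… → 1.79

1.79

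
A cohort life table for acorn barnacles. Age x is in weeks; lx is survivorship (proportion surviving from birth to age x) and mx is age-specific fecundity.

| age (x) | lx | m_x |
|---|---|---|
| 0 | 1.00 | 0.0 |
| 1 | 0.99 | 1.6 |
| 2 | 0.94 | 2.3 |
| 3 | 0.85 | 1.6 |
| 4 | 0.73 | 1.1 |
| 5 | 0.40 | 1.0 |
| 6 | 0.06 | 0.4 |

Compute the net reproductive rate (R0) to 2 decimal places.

lx·mx by age: 0, 1.584, 2.162, 1.36, 0.803, 0.4, 0.024
R0 = Σ lx·mx = 6.333 → 6.33

6.33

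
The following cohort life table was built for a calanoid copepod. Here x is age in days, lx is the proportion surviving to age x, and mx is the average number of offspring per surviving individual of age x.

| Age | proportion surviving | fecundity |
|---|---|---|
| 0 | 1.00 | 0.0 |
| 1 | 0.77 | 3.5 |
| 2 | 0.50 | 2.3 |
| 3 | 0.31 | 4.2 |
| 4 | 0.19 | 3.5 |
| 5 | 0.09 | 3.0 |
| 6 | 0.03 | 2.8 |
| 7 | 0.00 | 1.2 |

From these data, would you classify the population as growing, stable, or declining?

growing

R0 = Σ lx·mx = 0 + 2.695 + 1.15 + 1.302 + 0.665 + 0.27 + 0.084 + 0 = 6.166
R0 > 1, so the population is growing.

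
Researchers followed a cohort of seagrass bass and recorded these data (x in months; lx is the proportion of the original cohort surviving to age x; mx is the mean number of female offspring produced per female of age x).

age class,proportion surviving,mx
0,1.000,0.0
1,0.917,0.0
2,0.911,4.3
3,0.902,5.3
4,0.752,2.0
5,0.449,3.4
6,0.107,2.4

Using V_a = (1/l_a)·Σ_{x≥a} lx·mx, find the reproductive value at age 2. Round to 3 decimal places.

13.156

lx·mx for x ≥ 2: 3.9173, 4.7806, 1.504, 1.5266, 0.2568 → sum = 11.9853
V_2 = 11.9853 / l_2 = 11.9853 / 0.911 = 13.156202… → 13.156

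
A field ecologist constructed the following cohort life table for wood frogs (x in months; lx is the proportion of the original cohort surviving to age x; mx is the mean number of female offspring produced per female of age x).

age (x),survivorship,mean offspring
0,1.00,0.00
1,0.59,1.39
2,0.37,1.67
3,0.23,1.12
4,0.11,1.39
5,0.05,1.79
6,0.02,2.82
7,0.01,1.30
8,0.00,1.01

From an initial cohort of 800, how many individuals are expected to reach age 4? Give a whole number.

88

Expected survivors = N0 · l_4 = 800 × 0.11 = 88 → 88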